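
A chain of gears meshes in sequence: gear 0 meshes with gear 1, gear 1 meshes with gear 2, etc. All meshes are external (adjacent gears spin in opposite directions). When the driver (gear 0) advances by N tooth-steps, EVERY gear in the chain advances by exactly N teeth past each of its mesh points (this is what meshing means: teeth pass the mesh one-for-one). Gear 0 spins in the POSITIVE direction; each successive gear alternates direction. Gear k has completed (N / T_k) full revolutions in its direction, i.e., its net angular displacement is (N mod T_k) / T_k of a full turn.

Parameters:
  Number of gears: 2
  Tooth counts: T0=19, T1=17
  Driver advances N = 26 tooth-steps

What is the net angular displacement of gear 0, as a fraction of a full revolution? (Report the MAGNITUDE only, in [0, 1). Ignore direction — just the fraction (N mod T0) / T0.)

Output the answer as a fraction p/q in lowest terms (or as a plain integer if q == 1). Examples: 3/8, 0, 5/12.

Chain of 2 gears, tooth counts: [19, 17]
  gear 0: T0=19, direction=positive, advance = 26 mod 19 = 7 teeth = 7/19 turn
  gear 1: T1=17, direction=negative, advance = 26 mod 17 = 9 teeth = 9/17 turn
Gear 0: 26 mod 19 = 7
Fraction = 7 / 19 = 7/19 (gcd(7,19)=1) = 7/19

Answer: 7/19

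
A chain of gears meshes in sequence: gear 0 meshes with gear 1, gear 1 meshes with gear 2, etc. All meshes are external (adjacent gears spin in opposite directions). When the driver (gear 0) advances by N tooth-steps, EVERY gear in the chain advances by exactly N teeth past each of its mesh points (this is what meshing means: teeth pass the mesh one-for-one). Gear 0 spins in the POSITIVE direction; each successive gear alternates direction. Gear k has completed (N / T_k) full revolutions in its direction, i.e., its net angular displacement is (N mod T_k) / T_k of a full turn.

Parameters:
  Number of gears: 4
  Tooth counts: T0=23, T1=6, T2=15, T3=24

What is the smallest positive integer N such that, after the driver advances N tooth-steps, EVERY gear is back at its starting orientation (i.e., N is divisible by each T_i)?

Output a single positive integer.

Gear k returns to start when N is a multiple of T_k.
All gears at start simultaneously when N is a common multiple of [23, 6, 15, 24]; the smallest such N is lcm(23, 6, 15, 24).
Start: lcm = T0 = 23
Fold in T1=6: gcd(23, 6) = 1; lcm(23, 6) = 23 * 6 / 1 = 138 / 1 = 138
Fold in T2=15: gcd(138, 15) = 3; lcm(138, 15) = 138 * 15 / 3 = 2070 / 3 = 690
Fold in T3=24: gcd(690, 24) = 6; lcm(690, 24) = 690 * 24 / 6 = 16560 / 6 = 2760
Full cycle length = 2760

Answer: 2760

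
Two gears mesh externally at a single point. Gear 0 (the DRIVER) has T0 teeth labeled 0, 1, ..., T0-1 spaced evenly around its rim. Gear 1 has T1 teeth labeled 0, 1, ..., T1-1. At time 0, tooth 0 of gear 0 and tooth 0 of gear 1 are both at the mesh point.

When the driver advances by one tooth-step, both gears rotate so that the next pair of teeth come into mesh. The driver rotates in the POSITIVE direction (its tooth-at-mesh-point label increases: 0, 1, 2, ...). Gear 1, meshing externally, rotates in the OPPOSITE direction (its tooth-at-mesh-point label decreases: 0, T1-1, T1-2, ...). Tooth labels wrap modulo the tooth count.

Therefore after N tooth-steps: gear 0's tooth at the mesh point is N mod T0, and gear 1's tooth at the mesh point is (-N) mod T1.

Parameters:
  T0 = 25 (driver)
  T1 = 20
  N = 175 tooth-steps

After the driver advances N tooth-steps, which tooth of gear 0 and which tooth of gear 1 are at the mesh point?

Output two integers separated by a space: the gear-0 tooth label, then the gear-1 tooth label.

Answer: 0 5

Derivation:
Gear 0 (driver, T0=25): tooth at mesh = N mod T0
  175 = 7 * 25 + 0, so 175 mod 25 = 0
  gear 0 tooth = 0
Gear 1 (driven, T1=20): tooth at mesh = (-N) mod T1
  175 = 8 * 20 + 15, so 175 mod 20 = 15
  (-175) mod 20 = (-15) mod 20 = 20 - 15 = 5
Mesh after 175 steps: gear-0 tooth 0 meets gear-1 tooth 5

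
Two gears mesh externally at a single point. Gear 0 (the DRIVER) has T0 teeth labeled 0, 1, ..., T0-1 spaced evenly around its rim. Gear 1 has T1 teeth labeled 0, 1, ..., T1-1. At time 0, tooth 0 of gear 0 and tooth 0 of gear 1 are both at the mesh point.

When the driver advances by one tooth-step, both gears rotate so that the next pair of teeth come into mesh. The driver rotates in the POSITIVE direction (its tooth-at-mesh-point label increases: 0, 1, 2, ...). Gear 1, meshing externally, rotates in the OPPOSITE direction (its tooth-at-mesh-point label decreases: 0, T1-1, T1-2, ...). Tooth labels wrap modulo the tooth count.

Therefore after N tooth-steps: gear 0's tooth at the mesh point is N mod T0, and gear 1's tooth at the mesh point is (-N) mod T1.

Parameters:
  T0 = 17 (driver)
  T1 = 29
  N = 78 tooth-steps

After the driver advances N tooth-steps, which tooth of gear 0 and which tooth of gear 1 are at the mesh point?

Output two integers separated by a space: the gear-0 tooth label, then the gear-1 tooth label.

Answer: 10 9

Derivation:
Gear 0 (driver, T0=17): tooth at mesh = N mod T0
  78 = 4 * 17 + 10, so 78 mod 17 = 10
  gear 0 tooth = 10
Gear 1 (driven, T1=29): tooth at mesh = (-N) mod T1
  78 = 2 * 29 + 20, so 78 mod 29 = 20
  (-78) mod 29 = (-20) mod 29 = 29 - 20 = 9
Mesh after 78 steps: gear-0 tooth 10 meets gear-1 tooth 9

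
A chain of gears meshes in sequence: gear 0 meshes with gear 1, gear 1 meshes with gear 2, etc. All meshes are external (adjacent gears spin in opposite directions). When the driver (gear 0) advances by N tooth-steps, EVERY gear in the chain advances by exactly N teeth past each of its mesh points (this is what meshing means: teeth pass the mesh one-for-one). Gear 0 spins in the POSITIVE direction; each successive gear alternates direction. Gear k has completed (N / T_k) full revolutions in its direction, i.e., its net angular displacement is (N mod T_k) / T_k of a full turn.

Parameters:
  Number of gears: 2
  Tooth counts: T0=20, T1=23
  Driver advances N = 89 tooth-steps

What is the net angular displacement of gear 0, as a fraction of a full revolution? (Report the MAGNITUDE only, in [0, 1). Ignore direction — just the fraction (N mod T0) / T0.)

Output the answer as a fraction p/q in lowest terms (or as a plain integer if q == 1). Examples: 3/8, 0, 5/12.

Answer: 9/20

Derivation:
Chain of 2 gears, tooth counts: [20, 23]
  gear 0: T0=20, direction=positive, advance = 89 mod 20 = 9 teeth = 9/20 turn
  gear 1: T1=23, direction=negative, advance = 89 mod 23 = 20 teeth = 20/23 turn
Gear 0: 89 mod 20 = 9
Fraction = 9 / 20 = 9/20 (gcd(9,20)=1) = 9/20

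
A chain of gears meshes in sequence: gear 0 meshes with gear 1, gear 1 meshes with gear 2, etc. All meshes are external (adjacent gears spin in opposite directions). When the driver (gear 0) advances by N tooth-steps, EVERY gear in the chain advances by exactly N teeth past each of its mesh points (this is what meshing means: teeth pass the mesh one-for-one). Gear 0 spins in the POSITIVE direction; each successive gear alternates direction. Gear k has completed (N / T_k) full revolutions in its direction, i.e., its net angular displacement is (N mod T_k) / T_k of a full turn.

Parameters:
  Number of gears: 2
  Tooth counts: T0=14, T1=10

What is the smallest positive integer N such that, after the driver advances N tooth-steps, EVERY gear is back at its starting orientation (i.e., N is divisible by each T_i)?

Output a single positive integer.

Gear k returns to start when N is a multiple of T_k.
All gears at start simultaneously when N is a common multiple of [14, 10]; the smallest such N is lcm(14, 10).
Start: lcm = T0 = 14
Fold in T1=10: gcd(14, 10) = 2; lcm(14, 10) = 14 * 10 / 2 = 140 / 2 = 70
Full cycle length = 70

Answer: 70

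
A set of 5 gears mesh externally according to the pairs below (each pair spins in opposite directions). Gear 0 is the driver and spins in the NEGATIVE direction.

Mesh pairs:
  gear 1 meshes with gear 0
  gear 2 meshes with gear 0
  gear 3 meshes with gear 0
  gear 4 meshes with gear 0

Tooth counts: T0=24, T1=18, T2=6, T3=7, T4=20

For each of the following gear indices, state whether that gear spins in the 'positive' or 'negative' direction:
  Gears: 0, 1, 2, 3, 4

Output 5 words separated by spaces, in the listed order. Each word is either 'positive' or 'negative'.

Answer: negative positive positive positive positive

Derivation:
Gear 0 (driver): negative (depth 0)
  gear 1: meshes with gear 0 -> depth 1 -> positive (opposite of gear 0)
  gear 2: meshes with gear 0 -> depth 1 -> positive (opposite of gear 0)
  gear 3: meshes with gear 0 -> depth 1 -> positive (opposite of gear 0)
  gear 4: meshes with gear 0 -> depth 1 -> positive (opposite of gear 0)
Queried indices 0, 1, 2, 3, 4 -> negative, positive, positive, positive, positive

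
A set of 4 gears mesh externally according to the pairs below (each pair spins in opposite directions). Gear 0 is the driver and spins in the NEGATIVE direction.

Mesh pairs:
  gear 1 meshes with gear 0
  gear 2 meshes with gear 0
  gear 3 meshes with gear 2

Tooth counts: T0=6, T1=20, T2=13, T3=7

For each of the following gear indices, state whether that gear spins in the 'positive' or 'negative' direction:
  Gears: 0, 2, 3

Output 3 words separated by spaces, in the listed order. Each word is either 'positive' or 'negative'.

Answer: negative positive negative

Derivation:
Gear 0 (driver): negative (depth 0)
  gear 1: meshes with gear 0 -> depth 1 -> positive (opposite of gear 0)
  gear 2: meshes with gear 0 -> depth 1 -> positive (opposite of gear 0)
  gear 3: meshes with gear 2 -> depth 2 -> negative (opposite of gear 2)
Queried indices 0, 2, 3 -> negative, positive, negative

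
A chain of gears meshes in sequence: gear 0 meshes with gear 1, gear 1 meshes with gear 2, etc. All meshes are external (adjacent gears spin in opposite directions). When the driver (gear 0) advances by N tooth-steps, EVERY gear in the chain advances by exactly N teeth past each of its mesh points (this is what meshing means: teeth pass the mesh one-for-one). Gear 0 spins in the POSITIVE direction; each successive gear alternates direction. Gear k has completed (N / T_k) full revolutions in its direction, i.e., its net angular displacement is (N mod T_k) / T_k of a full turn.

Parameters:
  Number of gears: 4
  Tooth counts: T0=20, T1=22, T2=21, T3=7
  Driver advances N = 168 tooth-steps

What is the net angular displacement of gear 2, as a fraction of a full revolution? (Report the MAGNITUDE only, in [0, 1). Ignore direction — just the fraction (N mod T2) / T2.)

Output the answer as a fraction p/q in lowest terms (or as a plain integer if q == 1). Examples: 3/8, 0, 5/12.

Answer: 0

Derivation:
Chain of 4 gears, tooth counts: [20, 22, 21, 7]
  gear 0: T0=20, direction=positive, advance = 168 mod 20 = 8 teeth = 8/20 turn
  gear 1: T1=22, direction=negative, advance = 168 mod 22 = 14 teeth = 14/22 turn
  gear 2: T2=21, direction=positive, advance = 168 mod 21 = 0 teeth = 0/21 turn
  gear 3: T3=7, direction=negative, advance = 168 mod 7 = 0 teeth = 0/7 turn
Gear 2: 168 mod 21 = 0
Fraction = 0 / 21 = 0/1 (gcd(0,21)=21) = 0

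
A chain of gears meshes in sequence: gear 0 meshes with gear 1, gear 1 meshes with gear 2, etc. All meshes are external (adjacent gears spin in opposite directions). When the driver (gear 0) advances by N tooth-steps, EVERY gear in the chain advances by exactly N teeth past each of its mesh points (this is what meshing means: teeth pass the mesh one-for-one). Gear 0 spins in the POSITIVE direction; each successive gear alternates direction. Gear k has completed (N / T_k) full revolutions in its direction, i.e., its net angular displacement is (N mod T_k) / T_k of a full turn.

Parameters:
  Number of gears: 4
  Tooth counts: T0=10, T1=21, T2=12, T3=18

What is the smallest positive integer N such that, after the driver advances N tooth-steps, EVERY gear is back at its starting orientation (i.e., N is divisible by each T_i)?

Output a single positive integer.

Gear k returns to start when N is a multiple of T_k.
All gears at start simultaneously when N is a common multiple of [10, 21, 12, 18]; the smallest such N is lcm(10, 21, 12, 18).
Start: lcm = T0 = 10
Fold in T1=21: gcd(10, 21) = 1; lcm(10, 21) = 10 * 21 / 1 = 210 / 1 = 210
Fold in T2=12: gcd(210, 12) = 6; lcm(210, 12) = 210 * 12 / 6 = 2520 / 6 = 420
Fold in T3=18: gcd(420, 18) = 6; lcm(420, 18) = 420 * 18 / 6 = 7560 / 6 = 1260
Full cycle length = 1260

Answer: 1260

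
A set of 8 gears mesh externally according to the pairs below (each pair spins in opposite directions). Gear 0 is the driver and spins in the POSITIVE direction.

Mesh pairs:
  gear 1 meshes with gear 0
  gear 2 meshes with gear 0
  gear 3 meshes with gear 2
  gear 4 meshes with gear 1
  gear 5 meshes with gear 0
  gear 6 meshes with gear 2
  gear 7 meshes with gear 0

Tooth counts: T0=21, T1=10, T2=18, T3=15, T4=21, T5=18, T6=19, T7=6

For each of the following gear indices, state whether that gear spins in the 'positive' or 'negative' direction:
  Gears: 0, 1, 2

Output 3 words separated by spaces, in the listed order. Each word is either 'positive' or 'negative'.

Answer: positive negative negative

Derivation:
Gear 0 (driver): positive (depth 0)
  gear 1: meshes with gear 0 -> depth 1 -> negative (opposite of gear 0)
  gear 2: meshes with gear 0 -> depth 1 -> negative (opposite of gear 0)
  gear 3: meshes with gear 2 -> depth 2 -> positive (opposite of gear 2)
  gear 4: meshes with gear 1 -> depth 2 -> positive (opposite of gear 1)
  gear 5: meshes with gear 0 -> depth 1 -> negative (opposite of gear 0)
  gear 6: meshes with gear 2 -> depth 2 -> positive (opposite of gear 2)
  gear 7: meshes with gear 0 -> depth 1 -> negative (opposite of gear 0)
Queried indices 0, 1, 2 -> positive, negative, negative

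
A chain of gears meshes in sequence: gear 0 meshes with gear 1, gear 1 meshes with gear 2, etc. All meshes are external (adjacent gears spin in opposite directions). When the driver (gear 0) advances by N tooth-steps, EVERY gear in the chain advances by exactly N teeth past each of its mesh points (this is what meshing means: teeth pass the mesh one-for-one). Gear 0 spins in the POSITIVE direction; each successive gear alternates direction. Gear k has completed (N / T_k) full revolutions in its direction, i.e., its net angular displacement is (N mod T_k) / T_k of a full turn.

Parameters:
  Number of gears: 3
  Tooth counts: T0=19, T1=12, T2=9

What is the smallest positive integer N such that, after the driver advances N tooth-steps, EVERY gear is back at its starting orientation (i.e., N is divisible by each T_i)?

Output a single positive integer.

Gear k returns to start when N is a multiple of T_k.
All gears at start simultaneously when N is a common multiple of [19, 12, 9]; the smallest such N is lcm(19, 12, 9).
Start: lcm = T0 = 19
Fold in T1=12: gcd(19, 12) = 1; lcm(19, 12) = 19 * 12 / 1 = 228 / 1 = 228
Fold in T2=9: gcd(228, 9) = 3; lcm(228, 9) = 228 * 9 / 3 = 2052 / 3 = 684
Full cycle length = 684

Answer: 684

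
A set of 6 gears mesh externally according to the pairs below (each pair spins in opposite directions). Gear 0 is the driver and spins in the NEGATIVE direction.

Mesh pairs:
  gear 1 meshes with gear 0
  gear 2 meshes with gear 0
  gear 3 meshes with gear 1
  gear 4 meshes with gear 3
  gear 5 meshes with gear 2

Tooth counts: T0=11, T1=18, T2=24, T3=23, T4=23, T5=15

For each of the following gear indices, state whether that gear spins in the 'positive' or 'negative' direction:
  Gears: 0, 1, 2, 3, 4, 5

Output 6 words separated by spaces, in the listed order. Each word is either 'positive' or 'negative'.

Gear 0 (driver): negative (depth 0)
  gear 1: meshes with gear 0 -> depth 1 -> positive (opposite of gear 0)
  gear 2: meshes with gear 0 -> depth 1 -> positive (opposite of gear 0)
  gear 3: meshes with gear 1 -> depth 2 -> negative (opposite of gear 1)
  gear 4: meshes with gear 3 -> depth 3 -> positive (opposite of gear 3)
  gear 5: meshes with gear 2 -> depth 2 -> negative (opposite of gear 2)
Queried indices 0, 1, 2, 3, 4, 5 -> negative, positive, positive, negative, positive, negative

Answer: negative positive positive negative positive negative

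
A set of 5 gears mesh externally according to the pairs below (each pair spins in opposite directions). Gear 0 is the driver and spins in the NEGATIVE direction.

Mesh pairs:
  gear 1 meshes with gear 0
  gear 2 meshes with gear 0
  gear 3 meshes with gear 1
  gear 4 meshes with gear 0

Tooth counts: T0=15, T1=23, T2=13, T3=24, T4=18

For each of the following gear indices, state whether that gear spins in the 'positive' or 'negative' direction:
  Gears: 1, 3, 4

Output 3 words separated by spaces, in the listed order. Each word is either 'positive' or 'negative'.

Gear 0 (driver): negative (depth 0)
  gear 1: meshes with gear 0 -> depth 1 -> positive (opposite of gear 0)
  gear 2: meshes with gear 0 -> depth 1 -> positive (opposite of gear 0)
  gear 3: meshes with gear 1 -> depth 2 -> negative (opposite of gear 1)
  gear 4: meshes with gear 0 -> depth 1 -> positive (opposite of gear 0)
Queried indices 1, 3, 4 -> positive, negative, positive

Answer: positive negative positive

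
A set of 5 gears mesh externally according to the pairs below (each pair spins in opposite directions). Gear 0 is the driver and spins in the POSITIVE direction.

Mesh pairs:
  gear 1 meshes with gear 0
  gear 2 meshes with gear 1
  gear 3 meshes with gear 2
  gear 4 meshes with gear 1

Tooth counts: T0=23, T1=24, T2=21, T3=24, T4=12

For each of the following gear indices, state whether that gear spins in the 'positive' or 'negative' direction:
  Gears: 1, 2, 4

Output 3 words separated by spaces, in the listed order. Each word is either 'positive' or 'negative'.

Gear 0 (driver): positive (depth 0)
  gear 1: meshes with gear 0 -> depth 1 -> negative (opposite of gear 0)
  gear 2: meshes with gear 1 -> depth 2 -> positive (opposite of gear 1)
  gear 3: meshes with gear 2 -> depth 3 -> negative (opposite of gear 2)
  gear 4: meshes with gear 1 -> depth 2 -> positive (opposite of gear 1)
Queried indices 1, 2, 4 -> negative, positive, positive

Answer: negative positive positive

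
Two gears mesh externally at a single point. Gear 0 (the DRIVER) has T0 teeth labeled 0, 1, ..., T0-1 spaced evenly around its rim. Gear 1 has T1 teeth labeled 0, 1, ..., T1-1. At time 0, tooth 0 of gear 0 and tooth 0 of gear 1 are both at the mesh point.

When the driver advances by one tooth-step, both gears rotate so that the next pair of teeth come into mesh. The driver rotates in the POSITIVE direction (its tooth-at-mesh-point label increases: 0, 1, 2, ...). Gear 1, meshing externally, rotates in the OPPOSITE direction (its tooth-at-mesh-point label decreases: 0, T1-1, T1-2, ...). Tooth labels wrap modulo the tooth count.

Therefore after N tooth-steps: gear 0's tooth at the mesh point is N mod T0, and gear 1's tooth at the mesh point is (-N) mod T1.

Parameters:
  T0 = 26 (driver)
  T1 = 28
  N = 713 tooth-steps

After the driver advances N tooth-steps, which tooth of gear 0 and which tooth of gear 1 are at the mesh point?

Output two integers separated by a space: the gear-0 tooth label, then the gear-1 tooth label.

Answer: 11 15

Derivation:
Gear 0 (driver, T0=26): tooth at mesh = N mod T0
  713 = 27 * 26 + 11, so 713 mod 26 = 11
  gear 0 tooth = 11
Gear 1 (driven, T1=28): tooth at mesh = (-N) mod T1
  713 = 25 * 28 + 13, so 713 mod 28 = 13
  (-713) mod 28 = (-13) mod 28 = 28 - 13 = 15
Mesh after 713 steps: gear-0 tooth 11 meets gear-1 tooth 15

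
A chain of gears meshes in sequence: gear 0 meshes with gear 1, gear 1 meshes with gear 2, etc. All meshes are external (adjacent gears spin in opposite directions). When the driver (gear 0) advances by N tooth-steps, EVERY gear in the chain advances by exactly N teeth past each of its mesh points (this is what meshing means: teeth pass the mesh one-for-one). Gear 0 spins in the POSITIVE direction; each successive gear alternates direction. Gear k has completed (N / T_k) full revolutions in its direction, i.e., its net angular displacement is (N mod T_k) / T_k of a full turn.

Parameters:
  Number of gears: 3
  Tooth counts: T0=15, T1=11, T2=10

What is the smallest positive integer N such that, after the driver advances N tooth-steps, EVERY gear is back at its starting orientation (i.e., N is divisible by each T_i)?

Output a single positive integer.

Answer: 330

Derivation:
Gear k returns to start when N is a multiple of T_k.
All gears at start simultaneously when N is a common multiple of [15, 11, 10]; the smallest such N is lcm(15, 11, 10).
Start: lcm = T0 = 15
Fold in T1=11: gcd(15, 11) = 1; lcm(15, 11) = 15 * 11 / 1 = 165 / 1 = 165
Fold in T2=10: gcd(165, 10) = 5; lcm(165, 10) = 165 * 10 / 5 = 1650 / 5 = 330
Full cycle length = 330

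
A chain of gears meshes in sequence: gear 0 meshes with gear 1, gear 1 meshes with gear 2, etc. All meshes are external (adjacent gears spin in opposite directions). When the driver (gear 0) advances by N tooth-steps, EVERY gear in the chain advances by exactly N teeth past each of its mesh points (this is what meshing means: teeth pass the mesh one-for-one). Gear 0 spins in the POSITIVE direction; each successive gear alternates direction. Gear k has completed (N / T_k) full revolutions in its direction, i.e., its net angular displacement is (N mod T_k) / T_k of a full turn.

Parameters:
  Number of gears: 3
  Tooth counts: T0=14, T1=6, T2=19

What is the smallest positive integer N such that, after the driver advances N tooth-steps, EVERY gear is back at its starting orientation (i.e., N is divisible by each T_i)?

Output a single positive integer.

Answer: 798

Derivation:
Gear k returns to start when N is a multiple of T_k.
All gears at start simultaneously when N is a common multiple of [14, 6, 19]; the smallest such N is lcm(14, 6, 19).
Start: lcm = T0 = 14
Fold in T1=6: gcd(14, 6) = 2; lcm(14, 6) = 14 * 6 / 2 = 84 / 2 = 42
Fold in T2=19: gcd(42, 19) = 1; lcm(42, 19) = 42 * 19 / 1 = 798 / 1 = 798
Full cycle length = 798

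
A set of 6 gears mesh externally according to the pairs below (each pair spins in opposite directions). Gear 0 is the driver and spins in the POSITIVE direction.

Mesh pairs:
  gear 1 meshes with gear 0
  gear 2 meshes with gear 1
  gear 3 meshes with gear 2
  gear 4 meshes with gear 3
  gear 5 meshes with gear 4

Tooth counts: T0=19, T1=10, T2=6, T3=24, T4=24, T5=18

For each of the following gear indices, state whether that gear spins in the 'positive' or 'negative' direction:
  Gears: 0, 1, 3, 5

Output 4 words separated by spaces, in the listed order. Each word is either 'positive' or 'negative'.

Gear 0 (driver): positive (depth 0)
  gear 1: meshes with gear 0 -> depth 1 -> negative (opposite of gear 0)
  gear 2: meshes with gear 1 -> depth 2 -> positive (opposite of gear 1)
  gear 3: meshes with gear 2 -> depth 3 -> negative (opposite of gear 2)
  gear 4: meshes with gear 3 -> depth 4 -> positive (opposite of gear 3)
  gear 5: meshes with gear 4 -> depth 5 -> negative (opposite of gear 4)
Queried indices 0, 1, 3, 5 -> positive, negative, negative, negative

Answer: positive negative negative negative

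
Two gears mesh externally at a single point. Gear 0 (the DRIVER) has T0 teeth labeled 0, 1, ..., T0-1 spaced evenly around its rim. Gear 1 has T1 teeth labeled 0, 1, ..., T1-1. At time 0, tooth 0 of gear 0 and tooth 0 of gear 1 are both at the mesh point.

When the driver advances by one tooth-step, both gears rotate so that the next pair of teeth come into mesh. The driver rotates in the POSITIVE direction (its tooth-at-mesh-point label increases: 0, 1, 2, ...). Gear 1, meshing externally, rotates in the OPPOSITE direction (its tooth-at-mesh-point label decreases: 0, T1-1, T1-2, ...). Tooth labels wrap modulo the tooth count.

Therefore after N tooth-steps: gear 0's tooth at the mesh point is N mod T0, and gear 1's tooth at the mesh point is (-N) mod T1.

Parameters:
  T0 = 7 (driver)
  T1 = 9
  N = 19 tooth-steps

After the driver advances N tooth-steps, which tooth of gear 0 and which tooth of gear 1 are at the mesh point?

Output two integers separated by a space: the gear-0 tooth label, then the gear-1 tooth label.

Answer: 5 8

Derivation:
Gear 0 (driver, T0=7): tooth at mesh = N mod T0
  19 = 2 * 7 + 5, so 19 mod 7 = 5
  gear 0 tooth = 5
Gear 1 (driven, T1=9): tooth at mesh = (-N) mod T1
  19 = 2 * 9 + 1, so 19 mod 9 = 1
  (-19) mod 9 = (-1) mod 9 = 9 - 1 = 8
Mesh after 19 steps: gear-0 tooth 5 meets gear-1 tooth 8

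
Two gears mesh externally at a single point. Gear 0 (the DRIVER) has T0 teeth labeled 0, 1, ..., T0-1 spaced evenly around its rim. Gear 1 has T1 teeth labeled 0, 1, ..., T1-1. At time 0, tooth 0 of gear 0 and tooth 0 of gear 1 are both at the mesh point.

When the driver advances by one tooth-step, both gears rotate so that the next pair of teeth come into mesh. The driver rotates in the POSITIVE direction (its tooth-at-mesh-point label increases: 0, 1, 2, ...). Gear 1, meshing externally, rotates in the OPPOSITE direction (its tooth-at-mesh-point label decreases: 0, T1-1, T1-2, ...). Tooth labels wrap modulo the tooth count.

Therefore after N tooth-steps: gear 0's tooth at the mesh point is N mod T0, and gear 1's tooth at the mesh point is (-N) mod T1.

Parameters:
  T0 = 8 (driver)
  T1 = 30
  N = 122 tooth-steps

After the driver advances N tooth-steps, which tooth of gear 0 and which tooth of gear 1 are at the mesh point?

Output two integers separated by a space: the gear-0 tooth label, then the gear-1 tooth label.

Gear 0 (driver, T0=8): tooth at mesh = N mod T0
  122 = 15 * 8 + 2, so 122 mod 8 = 2
  gear 0 tooth = 2
Gear 1 (driven, T1=30): tooth at mesh = (-N) mod T1
  122 = 4 * 30 + 2, so 122 mod 30 = 2
  (-122) mod 30 = (-2) mod 30 = 30 - 2 = 28
Mesh after 122 steps: gear-0 tooth 2 meets gear-1 tooth 28

Answer: 2 28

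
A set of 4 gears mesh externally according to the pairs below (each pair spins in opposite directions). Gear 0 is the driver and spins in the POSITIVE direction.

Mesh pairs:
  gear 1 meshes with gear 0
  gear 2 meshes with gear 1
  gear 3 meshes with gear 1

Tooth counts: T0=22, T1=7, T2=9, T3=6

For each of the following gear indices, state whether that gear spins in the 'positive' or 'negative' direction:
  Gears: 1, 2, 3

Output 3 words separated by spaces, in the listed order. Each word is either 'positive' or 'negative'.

Gear 0 (driver): positive (depth 0)
  gear 1: meshes with gear 0 -> depth 1 -> negative (opposite of gear 0)
  gear 2: meshes with gear 1 -> depth 2 -> positive (opposite of gear 1)
  gear 3: meshes with gear 1 -> depth 2 -> positive (opposite of gear 1)
Queried indices 1, 2, 3 -> negative, positive, positive

Answer: negative positive positive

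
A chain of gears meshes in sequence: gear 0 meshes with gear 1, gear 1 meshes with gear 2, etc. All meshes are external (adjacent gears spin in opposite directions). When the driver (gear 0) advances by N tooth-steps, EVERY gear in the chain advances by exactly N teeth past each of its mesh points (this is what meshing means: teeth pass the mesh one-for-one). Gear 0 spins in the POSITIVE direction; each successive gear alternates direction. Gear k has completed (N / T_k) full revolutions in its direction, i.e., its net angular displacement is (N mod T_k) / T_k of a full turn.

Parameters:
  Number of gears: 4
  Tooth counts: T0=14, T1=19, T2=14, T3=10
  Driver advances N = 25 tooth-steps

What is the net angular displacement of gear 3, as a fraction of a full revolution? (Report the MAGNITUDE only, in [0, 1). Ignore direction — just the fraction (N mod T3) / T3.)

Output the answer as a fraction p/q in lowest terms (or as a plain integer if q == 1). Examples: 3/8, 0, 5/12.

Answer: 1/2

Derivation:
Chain of 4 gears, tooth counts: [14, 19, 14, 10]
  gear 0: T0=14, direction=positive, advance = 25 mod 14 = 11 teeth = 11/14 turn
  gear 1: T1=19, direction=negative, advance = 25 mod 19 = 6 teeth = 6/19 turn
  gear 2: T2=14, direction=positive, advance = 25 mod 14 = 11 teeth = 11/14 turn
  gear 3: T3=10, direction=negative, advance = 25 mod 10 = 5 teeth = 5/10 turn
Gear 3: 25 mod 10 = 5
Fraction = 5 / 10 = 1/2 (gcd(5,10)=5) = 1/2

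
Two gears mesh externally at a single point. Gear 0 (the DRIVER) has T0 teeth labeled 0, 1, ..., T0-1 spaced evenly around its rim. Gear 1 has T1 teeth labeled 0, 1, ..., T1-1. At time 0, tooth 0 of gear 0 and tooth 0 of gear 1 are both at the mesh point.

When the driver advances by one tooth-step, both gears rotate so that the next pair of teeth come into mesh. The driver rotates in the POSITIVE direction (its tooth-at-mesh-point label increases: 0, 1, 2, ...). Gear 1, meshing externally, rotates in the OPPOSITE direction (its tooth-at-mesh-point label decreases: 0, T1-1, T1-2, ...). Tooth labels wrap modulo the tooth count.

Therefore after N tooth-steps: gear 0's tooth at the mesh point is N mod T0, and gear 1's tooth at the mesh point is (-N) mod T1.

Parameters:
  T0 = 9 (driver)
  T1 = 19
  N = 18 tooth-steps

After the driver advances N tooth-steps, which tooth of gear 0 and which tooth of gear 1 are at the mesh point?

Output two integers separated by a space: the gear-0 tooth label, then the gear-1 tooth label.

Answer: 0 1

Derivation:
Gear 0 (driver, T0=9): tooth at mesh = N mod T0
  18 = 2 * 9 + 0, so 18 mod 9 = 0
  gear 0 tooth = 0
Gear 1 (driven, T1=19): tooth at mesh = (-N) mod T1
  18 = 0 * 19 + 18, so 18 mod 19 = 18
  (-18) mod 19 = (-18) mod 19 = 19 - 18 = 1
Mesh after 18 steps: gear-0 tooth 0 meets gear-1 tooth 1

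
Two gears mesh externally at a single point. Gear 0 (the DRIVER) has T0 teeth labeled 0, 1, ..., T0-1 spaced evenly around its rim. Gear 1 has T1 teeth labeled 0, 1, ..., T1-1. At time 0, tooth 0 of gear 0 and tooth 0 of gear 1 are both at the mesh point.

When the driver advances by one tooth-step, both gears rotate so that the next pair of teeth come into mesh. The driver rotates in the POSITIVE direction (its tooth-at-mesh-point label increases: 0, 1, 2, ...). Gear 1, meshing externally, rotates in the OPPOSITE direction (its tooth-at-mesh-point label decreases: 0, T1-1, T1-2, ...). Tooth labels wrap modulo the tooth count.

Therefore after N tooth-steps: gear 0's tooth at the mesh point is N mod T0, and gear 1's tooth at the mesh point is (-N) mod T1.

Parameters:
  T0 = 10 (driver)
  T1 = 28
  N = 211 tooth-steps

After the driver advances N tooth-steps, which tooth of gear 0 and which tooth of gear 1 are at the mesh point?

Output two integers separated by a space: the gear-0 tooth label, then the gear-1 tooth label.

Answer: 1 13

Derivation:
Gear 0 (driver, T0=10): tooth at mesh = N mod T0
  211 = 21 * 10 + 1, so 211 mod 10 = 1
  gear 0 tooth = 1
Gear 1 (driven, T1=28): tooth at mesh = (-N) mod T1
  211 = 7 * 28 + 15, so 211 mod 28 = 15
  (-211) mod 28 = (-15) mod 28 = 28 - 15 = 13
Mesh after 211 steps: gear-0 tooth 1 meets gear-1 tooth 13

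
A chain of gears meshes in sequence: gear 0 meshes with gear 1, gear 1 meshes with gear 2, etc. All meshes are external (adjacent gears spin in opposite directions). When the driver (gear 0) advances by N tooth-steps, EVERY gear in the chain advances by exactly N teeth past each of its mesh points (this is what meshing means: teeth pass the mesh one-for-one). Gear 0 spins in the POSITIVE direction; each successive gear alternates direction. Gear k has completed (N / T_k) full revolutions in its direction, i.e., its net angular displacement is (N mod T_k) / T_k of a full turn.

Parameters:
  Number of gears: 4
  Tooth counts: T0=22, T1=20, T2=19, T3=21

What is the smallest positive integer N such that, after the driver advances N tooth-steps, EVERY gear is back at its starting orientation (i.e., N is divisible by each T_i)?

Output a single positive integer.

Gear k returns to start when N is a multiple of T_k.
All gears at start simultaneously when N is a common multiple of [22, 20, 19, 21]; the smallest such N is lcm(22, 20, 19, 21).
Start: lcm = T0 = 22
Fold in T1=20: gcd(22, 20) = 2; lcm(22, 20) = 22 * 20 / 2 = 440 / 2 = 220
Fold in T2=19: gcd(220, 19) = 1; lcm(220, 19) = 220 * 19 / 1 = 4180 / 1 = 4180
Fold in T3=21: gcd(4180, 21) = 1; lcm(4180, 21) = 4180 * 21 / 1 = 87780 / 1 = 87780
Full cycle length = 87780

Answer: 87780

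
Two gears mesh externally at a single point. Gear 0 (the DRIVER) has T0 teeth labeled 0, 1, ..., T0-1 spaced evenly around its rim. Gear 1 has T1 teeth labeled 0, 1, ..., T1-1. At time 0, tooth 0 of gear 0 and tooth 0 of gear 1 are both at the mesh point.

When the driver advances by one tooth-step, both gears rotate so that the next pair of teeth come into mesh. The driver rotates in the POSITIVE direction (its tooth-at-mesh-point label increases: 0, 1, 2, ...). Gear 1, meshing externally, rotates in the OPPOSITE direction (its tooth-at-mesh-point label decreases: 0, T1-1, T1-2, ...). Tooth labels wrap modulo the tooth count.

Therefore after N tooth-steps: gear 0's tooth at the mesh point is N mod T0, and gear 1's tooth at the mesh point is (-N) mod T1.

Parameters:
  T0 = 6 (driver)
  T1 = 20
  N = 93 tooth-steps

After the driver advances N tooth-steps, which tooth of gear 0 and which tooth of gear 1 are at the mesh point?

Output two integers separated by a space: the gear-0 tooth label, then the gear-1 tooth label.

Answer: 3 7

Derivation:
Gear 0 (driver, T0=6): tooth at mesh = N mod T0
  93 = 15 * 6 + 3, so 93 mod 6 = 3
  gear 0 tooth = 3
Gear 1 (driven, T1=20): tooth at mesh = (-N) mod T1
  93 = 4 * 20 + 13, so 93 mod 20 = 13
  (-93) mod 20 = (-13) mod 20 = 20 - 13 = 7
Mesh after 93 steps: gear-0 tooth 3 meets gear-1 tooth 7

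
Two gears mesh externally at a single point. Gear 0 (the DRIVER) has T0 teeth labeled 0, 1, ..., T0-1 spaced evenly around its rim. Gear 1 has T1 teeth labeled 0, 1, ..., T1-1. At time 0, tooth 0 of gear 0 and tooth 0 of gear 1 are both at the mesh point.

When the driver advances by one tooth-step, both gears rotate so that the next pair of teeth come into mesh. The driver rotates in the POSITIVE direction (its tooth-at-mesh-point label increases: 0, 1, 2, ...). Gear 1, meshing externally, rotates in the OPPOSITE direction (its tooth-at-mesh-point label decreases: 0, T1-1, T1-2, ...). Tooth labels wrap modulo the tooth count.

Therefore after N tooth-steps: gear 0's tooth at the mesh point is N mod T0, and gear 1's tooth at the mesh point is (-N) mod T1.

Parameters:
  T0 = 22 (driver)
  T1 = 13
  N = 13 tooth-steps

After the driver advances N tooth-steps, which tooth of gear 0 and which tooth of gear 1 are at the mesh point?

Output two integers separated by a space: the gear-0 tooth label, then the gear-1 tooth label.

Gear 0 (driver, T0=22): tooth at mesh = N mod T0
  13 = 0 * 22 + 13, so 13 mod 22 = 13
  gear 0 tooth = 13
Gear 1 (driven, T1=13): tooth at mesh = (-N) mod T1
  13 = 1 * 13 + 0, so 13 mod 13 = 0
  (-13) mod 13 = 0
Mesh after 13 steps: gear-0 tooth 13 meets gear-1 tooth 0

Answer: 13 0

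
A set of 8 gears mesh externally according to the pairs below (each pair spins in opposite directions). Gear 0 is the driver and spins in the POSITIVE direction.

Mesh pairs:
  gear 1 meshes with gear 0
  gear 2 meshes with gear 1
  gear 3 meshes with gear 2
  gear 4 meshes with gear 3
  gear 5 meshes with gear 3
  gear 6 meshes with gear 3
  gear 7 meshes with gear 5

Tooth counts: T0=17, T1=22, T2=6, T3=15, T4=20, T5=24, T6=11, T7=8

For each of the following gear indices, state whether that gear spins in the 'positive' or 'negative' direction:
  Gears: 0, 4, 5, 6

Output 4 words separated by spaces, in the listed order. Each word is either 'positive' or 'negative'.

Gear 0 (driver): positive (depth 0)
  gear 1: meshes with gear 0 -> depth 1 -> negative (opposite of gear 0)
  gear 2: meshes with gear 1 -> depth 2 -> positive (opposite of gear 1)
  gear 3: meshes with gear 2 -> depth 3 -> negative (opposite of gear 2)
  gear 4: meshes with gear 3 -> depth 4 -> positive (opposite of gear 3)
  gear 5: meshes with gear 3 -> depth 4 -> positive (opposite of gear 3)
  gear 6: meshes with gear 3 -> depth 4 -> positive (opposite of gear 3)
  gear 7: meshes with gear 5 -> depth 5 -> negative (opposite of gear 5)
Queried indices 0, 4, 5, 6 -> positive, positive, positive, positive

Answer: positive positive positive positive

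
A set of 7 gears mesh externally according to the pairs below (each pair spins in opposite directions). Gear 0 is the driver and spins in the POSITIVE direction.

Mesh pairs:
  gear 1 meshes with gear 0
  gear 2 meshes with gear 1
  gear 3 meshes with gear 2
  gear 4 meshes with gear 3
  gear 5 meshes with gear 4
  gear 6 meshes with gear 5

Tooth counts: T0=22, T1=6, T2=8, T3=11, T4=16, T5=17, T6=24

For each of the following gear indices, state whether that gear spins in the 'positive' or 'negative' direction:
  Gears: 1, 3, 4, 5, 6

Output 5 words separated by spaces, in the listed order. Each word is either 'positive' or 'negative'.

Gear 0 (driver): positive (depth 0)
  gear 1: meshes with gear 0 -> depth 1 -> negative (opposite of gear 0)
  gear 2: meshes with gear 1 -> depth 2 -> positive (opposite of gear 1)
  gear 3: meshes with gear 2 -> depth 3 -> negative (opposite of gear 2)
  gear 4: meshes with gear 3 -> depth 4 -> positive (opposite of gear 3)
  gear 5: meshes with gear 4 -> depth 5 -> negative (opposite of gear 4)
  gear 6: meshes with gear 5 -> depth 6 -> positive (opposite of gear 5)
Queried indices 1, 3, 4, 5, 6 -> negative, negative, positive, negative, positive

Answer: negative negative positive negative positive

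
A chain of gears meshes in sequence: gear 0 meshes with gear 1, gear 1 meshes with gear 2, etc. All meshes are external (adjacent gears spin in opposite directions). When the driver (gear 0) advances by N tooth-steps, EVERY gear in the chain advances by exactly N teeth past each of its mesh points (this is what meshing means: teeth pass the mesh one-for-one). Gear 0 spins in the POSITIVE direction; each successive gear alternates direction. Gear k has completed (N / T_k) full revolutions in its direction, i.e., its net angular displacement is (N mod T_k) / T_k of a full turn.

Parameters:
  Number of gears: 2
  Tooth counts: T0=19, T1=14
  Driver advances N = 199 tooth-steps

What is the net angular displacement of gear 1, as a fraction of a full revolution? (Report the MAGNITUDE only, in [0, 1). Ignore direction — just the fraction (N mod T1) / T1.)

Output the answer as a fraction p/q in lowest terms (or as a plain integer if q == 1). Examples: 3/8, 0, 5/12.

Answer: 3/14

Derivation:
Chain of 2 gears, tooth counts: [19, 14]
  gear 0: T0=19, direction=positive, advance = 199 mod 19 = 9 teeth = 9/19 turn
  gear 1: T1=14, direction=negative, advance = 199 mod 14 = 3 teeth = 3/14 turn
Gear 1: 199 mod 14 = 3
Fraction = 3 / 14 = 3/14 (gcd(3,14)=1) = 3/14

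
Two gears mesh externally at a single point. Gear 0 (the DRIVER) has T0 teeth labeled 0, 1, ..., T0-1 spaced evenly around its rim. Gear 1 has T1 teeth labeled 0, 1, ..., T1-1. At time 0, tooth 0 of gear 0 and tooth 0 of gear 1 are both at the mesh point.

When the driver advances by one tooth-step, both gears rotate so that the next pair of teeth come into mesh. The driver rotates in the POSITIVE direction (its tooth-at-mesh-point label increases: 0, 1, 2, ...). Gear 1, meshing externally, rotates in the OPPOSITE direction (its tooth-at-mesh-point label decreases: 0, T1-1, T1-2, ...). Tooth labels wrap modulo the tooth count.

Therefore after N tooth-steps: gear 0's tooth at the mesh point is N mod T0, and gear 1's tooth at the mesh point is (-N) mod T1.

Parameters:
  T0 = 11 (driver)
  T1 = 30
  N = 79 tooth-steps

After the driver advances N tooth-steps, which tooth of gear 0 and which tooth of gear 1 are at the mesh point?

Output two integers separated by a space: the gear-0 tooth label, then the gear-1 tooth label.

Gear 0 (driver, T0=11): tooth at mesh = N mod T0
  79 = 7 * 11 + 2, so 79 mod 11 = 2
  gear 0 tooth = 2
Gear 1 (driven, T1=30): tooth at mesh = (-N) mod T1
  79 = 2 * 30 + 19, so 79 mod 30 = 19
  (-79) mod 30 = (-19) mod 30 = 30 - 19 = 11
Mesh after 79 steps: gear-0 tooth 2 meets gear-1 tooth 11

Answer: 2 11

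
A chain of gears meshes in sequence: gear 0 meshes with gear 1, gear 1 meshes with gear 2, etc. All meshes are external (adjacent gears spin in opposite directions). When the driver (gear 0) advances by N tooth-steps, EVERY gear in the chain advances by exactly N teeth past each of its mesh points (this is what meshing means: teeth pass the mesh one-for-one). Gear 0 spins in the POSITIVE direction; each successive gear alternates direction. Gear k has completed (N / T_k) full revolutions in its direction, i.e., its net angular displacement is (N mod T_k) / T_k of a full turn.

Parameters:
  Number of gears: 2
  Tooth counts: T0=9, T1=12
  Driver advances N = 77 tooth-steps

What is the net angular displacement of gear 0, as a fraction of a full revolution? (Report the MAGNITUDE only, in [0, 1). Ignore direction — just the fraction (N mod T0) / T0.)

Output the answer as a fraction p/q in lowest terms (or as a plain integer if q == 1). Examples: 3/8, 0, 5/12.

Answer: 5/9

Derivation:
Chain of 2 gears, tooth counts: [9, 12]
  gear 0: T0=9, direction=positive, advance = 77 mod 9 = 5 teeth = 5/9 turn
  gear 1: T1=12, direction=negative, advance = 77 mod 12 = 5 teeth = 5/12 turn
Gear 0: 77 mod 9 = 5
Fraction = 5 / 9 = 5/9 (gcd(5,9)=1) = 5/9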